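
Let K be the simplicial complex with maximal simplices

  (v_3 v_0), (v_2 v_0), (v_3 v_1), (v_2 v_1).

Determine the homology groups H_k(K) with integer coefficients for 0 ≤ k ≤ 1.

Take the total order v_0 < v_1 < v_2 < v_3 on the vertex set. Then K (dimension 1) consists of the simplices:

  0-simplices (4): [v_0], [v_1], [v_2], [v_3]
  1-simplices (4): [v_0,v_2], [v_0,v_3], [v_1,v_2], [v_1,v_3]

giving chain groups C_0 ≅ Z^4, C_1 ≅ Z^4.

∂_1: C_1 → C_0 is given by ∂[p,q] = [q] − [p]. For instance
  ∂[v_0,v_2] = [v_2] − [v_0].
This gives a 4×4 integer matrix of rank 3; reducing to Smith normal form yields diagonal entries (1,1,1).

Computing H_k = (kernel of ∂_k) / (image of ∂_{k+1}):

  H_0: rank C_0 − rank ∂_1 = 4 − 3 = 1, and the invariant factors of ∂_1 are all 1, so H_0 ≅ Z.
  H_1: rank ker ∂_1 − rank ∂_2 = (4 − 3) − 0 = 1, and there is no ∂_2, so H_1 ≅ Z.

(K is a triangulation of the circle S^1.)

H_0 ≅ Z,  H_1 ≅ Z.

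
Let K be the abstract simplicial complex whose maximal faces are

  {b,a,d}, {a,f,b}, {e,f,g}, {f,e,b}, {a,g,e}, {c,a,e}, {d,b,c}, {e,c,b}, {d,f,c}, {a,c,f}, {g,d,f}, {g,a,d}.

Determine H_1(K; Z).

H_1 = Z/2.

Fix the vertex order a < b < c < d < e < f < g and write every simplex with vertices in increasing order. Then dim K = 2 and the simplices of K are:

  0-simplices (7): a, b, c, d, e, f, g
  1-simplices (18): ab, ac, ad, ae, af, ag, bc, bd, be, bf, cd, ce, cf, df, dg, ef, eg, fg
  2-simplices (12): abd, abf, ace, acf, adg, aeg, bcd, bce, bef, cdf, dfg, efg

so the chain groups are C_0 ≅ Z^7, C_1 ≅ Z^18, C_2 ≅ Z^12.

The boundary map ∂_1: C_1 → C_0 sends each edge [p,q] (with p < q) to q − p.
The 7×18 boundary matrix has rank 6 and Smith normal form diag(1,1,1,1,1,1).

The boundary map ∂_2: C_2 → C_1 acts by ∂[p,q,r] = [q,r] − [p,r] + [p,q]. For instance
  ∂abf = bf − af + ab,
  ∂efg = fg − eg + ef.
As a 18×12 matrix over Z this has rank 12, with invariant factors (1,1,1,1,1,1,1,1,1,1,1,2).

From H_k ≅ ker(∂_k) / im(∂_{k+1}) we obtain:

  H_1: rank ker ∂_1 − rank ∂_2 = (18 − 6) − 12 = 0, and ∂_2 has invariant factor 2 > 1, so H_1 ≅ Z/2.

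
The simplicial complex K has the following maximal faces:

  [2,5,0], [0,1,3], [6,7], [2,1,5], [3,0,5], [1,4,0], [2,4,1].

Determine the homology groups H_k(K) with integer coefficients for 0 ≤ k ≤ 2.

H_0 = Z^2,  H_1 = Z,  H_2 = 0.

Order the vertices as 0 < 1 < 2 < 3 < 4 < 5 < 6 < 7. Listing each simplex with vertices in this order, K has dimension 2 with simplices:

  0-simplices (8): [0], [1], [2], [3], [4], [5], [6], [7]
  1-simplices (13): [0,1], [0,2], [0,3], [0,4], [0,5], [1,2], [1,3], [1,4], [1,5], [2,4], [2,5], [3,5], [6,7]
  2-simplices (6): [0,1,3], [0,1,4], [0,2,5], [0,3,5], [1,2,4], [1,2,5]

giving chain groups C_0 ≅ Z^8, C_1 ≅ Z^13, C_2 ≅ Z^6.

The boundary map ∂_1: C_1 → C_0 is given by ∂[p,q] = [q] − [p]. For instance
  ∂[2,5] = [5] − [2].
The resulting 8×13 matrix has rank 6, and its Smith normal form has invariant factors (1,1,1,1,1,1).

The boundary map ∂_2: C_2 → C_1 acts by ∂[p,q,r] = [q,r] − [p,r] + [p,q]. For instance
  ∂[0,1,3] = [1,3] − [0,3] + [0,1],
  ∂[0,3,5] = [3,5] − [0,5] + [0,3].
The 13×6 boundary matrix has rank 6 and Smith normal form diag(1,1,1,1,1,1).

Now H_k = ker ∂_k / im ∂_{k+1}, so:

  H_0: rank C_0 − rank ∂_1 = 8 − 6 = 2, and the invariant factors of ∂_1 are all 1, so H_0 = Z^2.
  H_1: rank ker ∂_1 − rank ∂_2 = (13 − 6) − 6 = 1, and the invariant factors of ∂_2 are all 1, so H_1 = Z.
  H_2: rank ker ∂_2 − rank ∂_3 = (6 − 6) − 0 = 0, and there is no ∂_3, so H_2 = 0.

(K is a triangulation of the disjoint union of the 1-simplex and the cylinder S^1 x I.)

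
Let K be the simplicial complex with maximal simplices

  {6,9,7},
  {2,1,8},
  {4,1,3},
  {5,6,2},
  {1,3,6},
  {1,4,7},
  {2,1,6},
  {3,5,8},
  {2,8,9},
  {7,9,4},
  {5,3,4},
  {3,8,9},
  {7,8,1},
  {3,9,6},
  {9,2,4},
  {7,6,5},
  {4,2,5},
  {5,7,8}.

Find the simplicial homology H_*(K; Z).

H_0 = Z,  H_1 = Z^2,  H_2 = Z.

Take the total order 1 < 2 < 3 < 4 < 5 < 6 < 7 < 8 < 9 on the vertex set. Then K (dimension 2) consists of the simplices:

  0-simplices (9): [1], [2], [3], [4], [5], [6], [7], [8], [9]
  1-simplices (27): (27 of them)
  2-simplices (18): [1,2,6], [1,2,8], [1,3,4], [1,3,6], [1,4,7], [1,7,8], [2,4,5], [2,4,9], [2,5,6], [2,8,9], [3,4,5], [3,5,8], [3,6,9], [3,8,9], [4,7,9], [5,6,7], [5,7,8], [6,7,9]

giving chain groups C_0 ≅ Z^9, C_1 ≅ Z^27, C_2 ≅ Z^18.

Boundary ∂_1: C_1 → C_0 is given by ∂[p,q] = [q] − [p]. For instance
  ∂[5,6] = [6] − [5].
The resulting 9×27 matrix has rank 8, and its Smith normal form has invariant factors (1,1,1,1,1,1,1,1).

The boundary map ∂_2: C_2 → C_1 maps a triangle to the signed sum of its edges. For instance
  ∂[5,7,8] = [7,8] − [5,8] + [5,7],
  ∂[1,7,8] = [7,8] − [1,8] + [1,7].
This gives a 27×18 integer matrix of rank 17; reducing to Smith normal form yields diagonal entries (1,1,1,1,1,1,1,1,1,1,1,1,1,1,1,1,1).

Reading off H_k = ker ∂_k / im ∂_{k+1}:

  H_0: rank C_0 − rank ∂_1 = 9 − 8 = 1, and the invariant factors of ∂_1 are all 1, so H_0 = Z.
  H_1: rank ker ∂_1 − rank ∂_2 = (27 − 8) − 17 = 2, and the invariant factors of ∂_2 are all 1, so H_1 = Z^2.
  H_2: rank ker ∂_2 − rank ∂_3 = (18 − 17) − 0 = 1, and there is no ∂_3, so H_2 = Z.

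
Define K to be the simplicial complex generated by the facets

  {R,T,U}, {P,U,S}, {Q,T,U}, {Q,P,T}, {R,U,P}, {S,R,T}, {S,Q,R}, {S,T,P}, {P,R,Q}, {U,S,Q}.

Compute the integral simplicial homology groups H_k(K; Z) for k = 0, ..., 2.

Fix the vertex order P < Q < R < S < T < U and write every simplex with vertices in increasing order. Then dim K = 2 and the simplices of K are:

  0-simplices (6): P, Q, R, S, T, U
  1-simplices (15): PQ, PR, PS, PT, PU, QR, QS, QT, QU, RS, RT, RU, ST, SU, TU
  2-simplices (10): PQR, PQT, PRU, PST, PSU, QRS, QSU, QTU, RST, RTU

Hence C_0 ≅ Z^6, C_1 ≅ Z^15, C_2 ≅ Z^10.

Boundary ∂_1: C_1 → C_0 maps an edge to its endpoints' difference, ∂[p,q] = q − p.
This gives a 6×15 integer matrix of rank 5; reducing to Smith normal form yields diagonal entries (1,1,1,1,1).

The boundary map ∂_2: C_2 → C_1 maps a triangle to the signed sum of its edges. For instance
  ∂RST = ST − RT + RS,
  ∂QRS = RS − QS + QR.
As a 15×10 matrix over Z this has rank 10, with invariant factors (1,1,1,1,1,1,1,1,1,2).

Now H_k = ker ∂_k / im ∂_{k+1}, so:

  H_0: rank C_0 − rank ∂_1 = 6 − 5 = 1, and the invariant factors of ∂_1 are all 1, so H_0 = Z.
  H_1: rank ker ∂_1 − rank ∂_2 = (15 − 5) − 10 = 0, and ∂_2 has invariant factor 2 > 1, so H_1 = Z/2.
  H_2: rank ker ∂_2 − rank ∂_3 = (10 − 10) − 0 = 0, and there is no ∂_3, so H_2 = 0.

(K is a triangulation of the real projective plane RP^2.)

H_0 ≅ Z,  H_1 ≅ Z/2,  H_2 = 0.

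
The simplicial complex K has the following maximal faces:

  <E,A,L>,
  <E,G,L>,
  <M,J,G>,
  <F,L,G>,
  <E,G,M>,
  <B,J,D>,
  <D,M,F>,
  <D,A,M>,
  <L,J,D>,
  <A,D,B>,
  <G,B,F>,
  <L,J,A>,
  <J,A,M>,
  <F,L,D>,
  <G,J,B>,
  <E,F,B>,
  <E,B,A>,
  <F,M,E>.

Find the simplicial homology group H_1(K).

H_1 = Z ⊕ Z_2.

Fix the vertex order A < B < D < E < F < G < J < L < M and write every simplex with vertices in increasing order. Then dim K = 2 and the simplices of K are:

  0-simplices (9): A, B, D, E, F, G, J, L, M
  1-simplices (27): AB, AD, AE, AJ, AL, AM, BD, BE, BF, BG, BJ, DF, DJ, DL, DM, EF, EG, EL, EM, FG, FL, FM, GJ, GL, GM, JL, JM
  2-simplices (18): ABD, ABE, ADM, AEL, AJL, AJM, BDJ, BEF, BFG, BGJ, DFL, DFM, DJL, EFM, EGL, EGM, FGL, GJM

Hence C_0 ≅ Z^9, C_1 ≅ Z^27, C_2 ≅ Z^18.

The boundary map ∂_1: C_1 → C_0 maps an edge to its endpoints' difference, ∂[p,q] = q − p.
As a 9×27 matrix over Z this has rank 8, with invariant factors (1,1,1,1,1,1,1,1).

Boundary ∂_2: C_2 → C_1 sends each 2-simplex [p,q,r] to [q,r] − [p,r] + [p,q]. For instance
  ∂EGM = GM − EM + EG,
  ∂DFM = FM − DM + DF.
This gives a 27×18 integer matrix of rank 18; reducing to Smith normal form yields diagonal entries (1,1,1,1,1,1,1,1,1,1,1,1,1,1,1,1,1,2).

From H_k ≅ ker(∂_k) / im(∂_{k+1}) we obtain:

  H_1: rank ker ∂_1 − rank ∂_2 = (27 − 8) − 18 = 1, and ∂_2 has invariant factor 2 > 1, so H_1 ≅ Z ⊕ Z_2.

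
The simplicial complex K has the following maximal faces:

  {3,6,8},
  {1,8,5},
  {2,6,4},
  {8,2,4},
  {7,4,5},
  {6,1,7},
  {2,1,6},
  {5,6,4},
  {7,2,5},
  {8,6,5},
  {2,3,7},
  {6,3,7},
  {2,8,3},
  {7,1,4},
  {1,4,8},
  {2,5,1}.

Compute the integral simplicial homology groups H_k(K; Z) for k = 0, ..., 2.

Fix the vertex order 1 < 2 < 3 < 4 < 5 < 6 < 7 < 8 and write every simplex with vertices in increasing order. Then dim K = 2 and the simplices of K are:

  0-simplices (8): [1], [2], [3], [4], [5], [6], [7], [8]
  1-simplices (24): (24 of them)
  2-simplices (16): [1,2,5], [1,2,6], [1,4,7], [1,4,8], [1,5,8], [1,6,7], [2,3,7], [2,3,8], [2,4,6], [2,4,8], [2,5,7], [3,6,7], [3,6,8], [4,5,6], [4,5,7], [5,6,8]

so the chain groups are C_0 ≅ Z^8, C_1 ≅ Z^24, C_2 ≅ Z^16.

The boundary map ∂_1: C_1 → C_0 sends each edge [p,q] (with p < q) to q − p.
This gives a 8×24 integer matrix of rank 7; reducing to Smith normal form yields diagonal entries (1,1,1,1,1,1,1).

∂_2: C_2 → C_1 sends each 2-simplex [p,q,r] to [q,r] − [p,r] + [p,q]. For instance
  ∂[4,5,7] = [5,7] − [4,7] + [4,5],
  ∂[2,3,8] = [3,8] − [2,8] + [2,3].
This gives a 24×16 integer matrix of rank 15; reducing to Smith normal form yields diagonal entries (1,1,1,1,1,1,1,1,1,1,1,1,1,1,1).

From H_k ≅ ker(∂_k) / im(∂_{k+1}) we obtain:

  H_0: rank C_0 − rank ∂_1 = 8 − 7 = 1, and the invariant factors of ∂_1 are all 1, so H_0 ≅ Z.
  H_1: rank ker ∂_1 − rank ∂_2 = (24 − 7) − 15 = 2, and the invariant factors of ∂_2 are all 1, so H_1 ≅ Z^2.
  H_2: rank ker ∂_2 − rank ∂_3 = (16 − 15) − 0 = 1, and there is no ∂_3, so H_2 ≅ Z.

(K is a triangulation of the torus T^2.)

H_0 = Z,  H_1 = Z^2,  H_2 = Z.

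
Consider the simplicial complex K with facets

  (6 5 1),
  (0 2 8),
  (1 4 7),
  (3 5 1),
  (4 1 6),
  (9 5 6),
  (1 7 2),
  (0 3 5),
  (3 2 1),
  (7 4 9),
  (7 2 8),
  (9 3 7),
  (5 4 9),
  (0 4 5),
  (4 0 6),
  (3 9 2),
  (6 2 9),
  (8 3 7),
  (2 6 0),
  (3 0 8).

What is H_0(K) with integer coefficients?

H_0 = Z.

K has 10 vertices, 30 edges, 20 triangles.
rank ∂_0 = 0, rank ∂_1 = 9 ⇒ b_0 = 10 − 0 − 9 = 1; all invariant factors of ∂_1 are 1 so no torsion. So H_0 = Z.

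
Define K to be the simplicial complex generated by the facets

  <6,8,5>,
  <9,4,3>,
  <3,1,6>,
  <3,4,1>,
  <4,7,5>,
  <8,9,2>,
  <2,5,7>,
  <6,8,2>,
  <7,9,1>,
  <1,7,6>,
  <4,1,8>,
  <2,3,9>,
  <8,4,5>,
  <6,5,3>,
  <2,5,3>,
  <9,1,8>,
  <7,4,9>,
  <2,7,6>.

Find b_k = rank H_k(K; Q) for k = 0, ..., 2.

b_0 = 1, b_1 = 1, b_2 = 0.

Take the total order 1 < 2 < 3 < 4 < 5 < 6 < 7 < 8 < 9 on the vertex set. Then K (dimension 2) consists of the simplices:

  0-simplices (9): [1], [2], [3], [4], [5], [6], [7], [8], [9]
  1-simplices (27): (27 of them)
  2-simplices (18): [1,3,4], [1,3,6], [1,4,8], [1,6,7], [1,7,9], [1,8,9], [2,3,5], [2,3,9], [2,5,7], [2,6,7], [2,6,8], [2,8,9], [3,4,9], [3,5,6], [4,5,7], [4,5,8], [4,7,9], [5,6,8]

so the chain groups are C_0 ≅ Z^9, C_1 ≅ Z^27, C_2 ≅ Z^18.

The boundary map ∂_1: C_1 → C_0 maps an edge to its endpoints' difference, ∂[p,q] = q − p. For instance
  ∂[1,4] = [4] − [1].
This gives a 9×27 integer matrix of rank 8; reducing to Smith normal form yields diagonal entries (1,1,1,1,1,1,1,1).

Boundary ∂_2: C_2 → C_1 sends each 2-simplex [p,q,r] to [q,r] − [p,r] + [p,q]. For instance
  ∂[1,8,9] = [8,9] − [1,9] + [1,8],
  ∂[4,5,7] = [5,7] − [4,7] + [4,5].
The 27×18 boundary matrix has rank 18 and Smith normal form diag(1,1,1,1,1,1,1,1,1,1,1,1,1,1,1,1,1,2).

Computing H_k = (kernel of ∂_k) / (image of ∂_{k+1}):

  H_0: rank C_0 − rank ∂_1 = 9 − 8 = 1, and the invariant factors of ∂_1 are all 1, so H_0 = Z.
  H_1: rank ker ∂_1 − rank ∂_2 = (27 − 8) − 18 = 1, and ∂_2 has invariant factor 2 > 1, so H_1 = Z ⊕ Z/2Z.
  H_2: rank ker ∂_2 − rank ∂_3 = (18 − 18) − 0 = 0, and there is no ∂_3, so H_2 = 0.

(K is a triangulation of the Klein bottle.)

Hence the Betti numbers are b_0 = 1, b_1 = 1, b_2 = 0.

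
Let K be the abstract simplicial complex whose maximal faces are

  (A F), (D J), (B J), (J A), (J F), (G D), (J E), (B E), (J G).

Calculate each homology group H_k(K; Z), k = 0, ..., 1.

H_0 ≅ Z,  H_1 ≅ Z^3.

Fix the vertex order A < B < D < E < F < G < J and write every simplex with vertices in increasing order. Then dim K = 1 and the simplices of K are:

  0-simplices (7): A, B, D, E, F, G, J
  1-simplices (9): AF, AJ, BE, BJ, DG, DJ, EJ, FJ, GJ

so the chain groups are C_0 ≅ Z^7, C_1 ≅ Z^9.

Boundary ∂_1: C_1 → C_0 is given by ∂[p,q] = [q] − [p].
The resulting 7×9 matrix has rank 6, and its Smith normal form has invariant factors (1,1,1,1,1,1).

Now H_k = ker ∂_k / im ∂_{k+1}, so:

  H_0: rank C_0 − rank ∂_1 = 7 − 6 = 1, and the invariant factors of ∂_1 are all 1, so H_0 = Z.
  H_1: rank ker ∂_1 − rank ∂_2 = (9 − 6) − 0 = 3, and there is no ∂_2, so H_1 = Z^3.

(K is a triangulation of a wedge of 3 circles.)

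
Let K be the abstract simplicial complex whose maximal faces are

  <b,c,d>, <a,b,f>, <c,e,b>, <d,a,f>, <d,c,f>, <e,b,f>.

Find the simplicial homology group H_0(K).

Order the vertices as a < b < c < d < e < f. Listing each simplex with vertices in this order, K has dimension 2 with simplices:

  0-simplices (6): a, b, c, d, e, f
  1-simplices (12): ab, ad, af, bc, bd, be, bf, cd, ce, cf, df, ef
  2-simplices (6): abf, adf, bcd, bce, bef, cdf

Hence C_0 ≅ Z^6, C_1 ≅ Z^12, C_2 ≅ Z^6.

∂_1: C_1 → C_0 sends each edge [p,q] (with p < q) to q − p. For instance
  ∂df = f − d.
This gives a 6×12 integer matrix of rank 5; reducing to Smith normal form yields diagonal entries (1,1,1,1,1).

Boundary ∂_2: C_2 → C_1 acts by ∂[p,q,r] = [q,r] − [p,r] + [p,q]. For instance
  ∂bce = ce − be + bc,
  ∂adf = df − af + ad.
As a 12×6 matrix over Z this has rank 6, with invariant factors (1,1,1,1,1,1).

From H_k ≅ ker(∂_k) / im(∂_{k+1}) we obtain:

  H_0: rank C_0 − rank ∂_1 = 6 − 5 = 1, and the invariant factors of ∂_1 are all 1, so H_0 ≅ Z.

H_0 ≅ Z.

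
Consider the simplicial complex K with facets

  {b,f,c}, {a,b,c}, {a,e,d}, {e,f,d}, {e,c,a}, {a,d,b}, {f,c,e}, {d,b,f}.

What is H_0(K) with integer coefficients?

We work with the vertex ordering a < b < c < d < e < f. The simplices of K, each written with vertices in increasing order, are:

  0-simplices (6): a, b, c, d, e, f
  1-simplices (12): ab, ac, ad, ae, bc, bd, bf, ce, cf, de, df, ef
  2-simplices (8): abc, abd, ace, ade, bcf, bdf, cef, def

so the chain groups are C_0 ≅ Z^6, C_1 ≅ Z^12, C_2 ≅ Z^8.

∂_1: C_1 → C_0 is given by ∂[p,q] = [q] − [p]. For instance
  ∂ae = e − a.
As a 6×12 matrix over Z this has rank 5, with invariant factors (1,1,1,1,1).

Boundary ∂_2: C_2 → C_1 sends each 2-simplex [p,q,r] to [q,r] − [p,r] + [p,q]. For instance
  ∂bcf = cf − bf + bc,
  ∂def = ef − df + de.
The 12×8 boundary matrix has rank 7 and Smith normal form diag(1,1,1,1,1,1,1).

From H_k ≅ ker(∂_k) / im(∂_{k+1}) we obtain:

  H_0: rank C_0 − rank ∂_1 = 6 − 5 = 1, and the invariant factors of ∂_1 are all 1, so H_0 = Z.

H_0 = Z.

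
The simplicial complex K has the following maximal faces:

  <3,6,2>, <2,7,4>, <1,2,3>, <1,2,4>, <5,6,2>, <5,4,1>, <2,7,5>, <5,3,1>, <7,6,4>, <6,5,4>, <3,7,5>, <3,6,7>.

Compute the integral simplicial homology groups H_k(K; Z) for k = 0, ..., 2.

H_0 ≅ Z,  H_1 ≅ Z/2Z,  H_2 = 0.

Fix the vertex order 1 < 2 < 3 < 4 < 5 < 6 < 7 and write every simplex with vertices in increasing order. Then dim K = 2 and the simplices of K are:

  0-simplices (7): [1], [2], [3], [4], [5], [6], [7]
  1-simplices (18): [1,2], [1,3], [1,4], [1,5], [2,3], [2,4], [2,5], [2,6], [2,7], [3,5], [3,6], [3,7], [4,5], [4,6], [4,7], [5,6], [5,7], [6,7]
  2-simplices (12): [1,2,3], [1,2,4], [1,3,5], [1,4,5], [2,3,6], [2,4,7], [2,5,6], [2,5,7], [3,5,7], [3,6,7], [4,5,6], [4,6,7]

so the chain groups are C_0 ≅ Z^7, C_1 ≅ Z^18, C_2 ≅ Z^12.

Boundary ∂_1: C_1 → C_0 maps an edge to its endpoints' difference, ∂[p,q] = q − p.
The 7×18 boundary matrix has rank 6 and Smith normal form diag(1,1,1,1,1,1).

∂_2: C_2 → C_1 acts by ∂[p,q,r] = [q,r] − [p,r] + [p,q]. For instance
  ∂[1,2,3] = [2,3] − [1,3] + [1,2],
  ∂[1,2,4] = [2,4] − [1,4] + [1,2].
The 18×12 boundary matrix has rank 12 and Smith normal form diag(1,1,1,1,1,1,1,1,1,1,1,2).

Computing H_k = (kernel of ∂_k) / (image of ∂_{k+1}):

  H_0: rank C_0 − rank ∂_1 = 7 − 6 = 1, and the invariant factors of ∂_1 are all 1, so H_0 ≅ Z.
  H_1: rank ker ∂_1 − rank ∂_2 = (18 − 6) − 12 = 0, and ∂_2 has invariant factor 2 > 1, so H_1 ≅ Z/2Z.
  H_2: rank ker ∂_2 − rank ∂_3 = (12 − 12) − 0 = 0, and there is no ∂_3, so H_2 ≅ 0.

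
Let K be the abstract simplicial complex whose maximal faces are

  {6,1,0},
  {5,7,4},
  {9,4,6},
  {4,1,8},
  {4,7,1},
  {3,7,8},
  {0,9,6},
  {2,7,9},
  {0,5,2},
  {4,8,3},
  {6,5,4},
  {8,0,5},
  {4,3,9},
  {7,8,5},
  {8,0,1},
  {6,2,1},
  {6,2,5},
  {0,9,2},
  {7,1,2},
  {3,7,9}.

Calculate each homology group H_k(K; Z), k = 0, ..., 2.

K has 10 vertices, 30 edges, 20 triangles.
rank ∂_0 = 0, rank ∂_1 = 9 ⇒ b_0 = 10 − 0 − 9 = 1; all invariant factors of ∂_1 are 1 so no torsion. So H_0 = Z.
rank ∂_1 = 9, rank ∂_2 = 20 ⇒ b_1 = 30 − 9 − 20 = 1; ∂_2 has invariant factor(s) [2] giving torsion. So H_1 = Z ⊕ Z/2Z.
rank ∂_2 = 20, rank ∂_3 = 0 ⇒ b_2 = 20 − 20 − 0 = 0. So H_2 = 0.

H_0 ≅ Z,  H_1 ≅ Z ⊕ Z/2Z,  H_2 = 0.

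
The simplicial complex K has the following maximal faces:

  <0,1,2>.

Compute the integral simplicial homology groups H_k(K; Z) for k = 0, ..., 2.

H_0 = Z,  H_1 = 0,  H_2 = 0.

K has 3 vertices, 3 edges, 1 triangle.
rank ∂_0 = 0, rank ∂_1 = 2 ⇒ b_0 = 3 − 0 − 2 = 1; all invariant factors of ∂_1 are 1 so no torsion. So H_0 ≅ Z.
rank ∂_1 = 2, rank ∂_2 = 1 ⇒ b_1 = 3 − 2 − 1 = 0; all invariant factors of ∂_2 are 1 so no torsion. So H_1 ≅ 0.
rank ∂_2 = 1, rank ∂_3 = 0 ⇒ b_2 = 1 − 1 − 0 = 0. So H_2 ≅ 0.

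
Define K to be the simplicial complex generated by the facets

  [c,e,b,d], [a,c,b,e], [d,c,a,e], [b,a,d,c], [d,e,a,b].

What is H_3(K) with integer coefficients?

H_3 = Z.

Fix the vertex order a < b < c < d < e and write every simplex with vertices in increasing order. Then dim K = 3 and the simplices of K are:

  0-simplices (5): a, b, c, d, e
  1-simplices (10): ab, ac, ad, ae, bc, bd, be, cd, ce, de
  2-simplices (10): abc, abd, abe, acd, ace, ade, bcd, bce, bde, cde
  3-simplices (5): abcd, abce, abde, acde, bcde

Hence C_0 ≅ Z^5, C_1 ≅ Z^10, C_2 ≅ Z^10, C_3 ≅ Z^5.

∂_1: C_1 → C_0 is given by ∂[p,q] = [q] − [p].
As a 5×10 matrix over Z this has rank 4, with invariant factors (1,1,1,1).

Boundary ∂_2: C_2 → C_1 maps a triangle to the signed sum of its edges. For instance
  ∂cde = de − ce + cd,
  ∂bce = ce − be + bc.
As a 10×10 matrix over Z this has rank 6, with invariant factors (1,1,1,1,1,1).

The boundary map ∂_3: C_3 → C_2 sends each 3-simplex σ to the alternating sum Σ_i (−1)^i (σ with its i-th vertex removed). For instance
  ∂abcd = bcd − acd + abd − abc,
  ∂acde = cde − ade + ace − acd.
As a 10×5 matrix over Z this has rank 4, with invariant factors (1,1,1,1).

Reading off H_k = ker ∂_k / im ∂_{k+1}:

  H_3: rank ker ∂_3 − rank ∂_4 = (5 − 4) − 0 = 1, and there is no ∂_4, so H_3 = Z.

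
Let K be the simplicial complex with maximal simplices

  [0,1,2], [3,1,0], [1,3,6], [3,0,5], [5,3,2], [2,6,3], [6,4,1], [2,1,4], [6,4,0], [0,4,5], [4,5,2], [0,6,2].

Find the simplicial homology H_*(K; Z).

Fix the vertex order 0 < 1 < 2 < 3 < 4 < 5 < 6 and write every simplex with vertices in increasing order. Then dim K = 2 and the simplices of K are:

  0-simplices (7): [0], [1], [2], [3], [4], [5], [6]
  1-simplices (18): [0,1], [0,2], [0,3], [0,4], [0,5], [0,6], [1,2], [1,3], [1,4], [1,6], [2,3], [2,4], [2,5], [2,6], [3,5], [3,6], [4,5], [4,6]
  2-simplices (12): [0,1,2], [0,1,3], [0,2,6], [0,3,5], [0,4,5], [0,4,6], [1,2,4], [1,3,6], [1,4,6], [2,3,5], [2,3,6], [2,4,5]

giving chain groups C_0 ≅ Z^7, C_1 ≅ Z^18, C_2 ≅ Z^12.

∂_1: C_1 → C_0 maps an edge to its endpoints' difference, ∂[p,q] = q − p.
The resulting 7×18 matrix has rank 6, and its Smith normal form has invariant factors (1,1,1,1,1,1).

The boundary map ∂_2: C_2 → C_1 acts by ∂[p,q,r] = [q,r] − [p,r] + [p,q]. For instance
  ∂[0,4,6] = [4,6] − [0,6] + [0,4],
  ∂[0,2,6] = [2,6] − [0,6] + [0,2].
As a 18×12 matrix over Z this has rank 12, with invariant factors (1,1,1,1,1,1,1,1,1,1,1,2).

Reading off H_k = ker ∂_k / im ∂_{k+1}:

  H_0: rank C_0 − rank ∂_1 = 7 − 6 = 1, and the invariant factors of ∂_1 are all 1, so H_0 ≅ Z.
  H_1: rank ker ∂_1 − rank ∂_2 = (18 − 6) − 12 = 0, and ∂_2 has invariant factor 2 > 1, so H_1 ≅ Z/2.
  H_2: rank ker ∂_2 − rank ∂_3 = (12 − 12) − 0 = 0, and there is no ∂_3, so H_2 ≅ 0.

As a check, the Euler characteristic is 7 − 18 + 12 = 1, which agrees with 1 − 0 + 0 = 1.

H_0 = Z,  H_1 = Z/2,  H_2 = 0.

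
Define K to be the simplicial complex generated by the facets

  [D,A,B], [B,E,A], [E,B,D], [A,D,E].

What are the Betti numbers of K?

b_0 = 1, b_1 = 0, b_2 = 1.

Fix the vertex order A < B < D < E and write every simplex with vertices in increasing order. Then dim K = 2 and the simplices of K are:

  0-simplices (4): A, B, D, E
  1-simplices (6): AB, AD, AE, BD, BE, DE
  2-simplices (4): ABD, ABE, ADE, BDE

giving chain groups C_0 ≅ Z^4, C_1 ≅ Z^6, C_2 ≅ Z^4.

The boundary map ∂_1: C_1 → C_0 maps an edge to its endpoints' difference, ∂[p,q] = q − p. For instance
  ∂AE = E − A.
This gives a 4×6 integer matrix of rank 3; reducing to Smith normal form yields diagonal entries (1,1,1).

The boundary map ∂_2: C_2 → C_1 acts by ∂[p,q,r] = [q,r] − [p,r] + [p,q]. For instance
  ∂BDE = DE − BE + BD,
  ∂ABD = BD − AD + AB.
The 6×4 boundary matrix has rank 3 and Smith normal form diag(1,1,1).

From H_k ≅ ker(∂_k) / im(∂_{k+1}) we obtain:

  H_0: rank C_0 − rank ∂_1 = 4 − 3 = 1, and the invariant factors of ∂_1 are all 1, so H_0 ≅ Z.
  H_1: rank ker ∂_1 − rank ∂_2 = (6 − 3) − 3 = 0, and the invariant factors of ∂_2 are all 1, so H_1 ≅ 0.
  H_2: rank ker ∂_2 − rank ∂_3 = (4 − 3) − 0 = 1, and there is no ∂_3, so H_2 ≅ Z.

Hence the Betti numbers are b_0 = 1, b_1 = 0, b_2 = 1.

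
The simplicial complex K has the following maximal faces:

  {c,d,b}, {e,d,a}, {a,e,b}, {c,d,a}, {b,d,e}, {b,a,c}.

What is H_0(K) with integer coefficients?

H_0 = Z.

Take the total order a < b < c < d < e on the vertex set. Then K (dimension 2) consists of the simplices:

  0-simplices (5): a, b, c, d, e
  1-simplices (9): ab, ac, ad, ae, bc, bd, be, cd, de
  2-simplices (6): abc, abe, acd, ade, bcd, bde

giving chain groups C_0 ≅ Z^5, C_1 ≅ Z^9, C_2 ≅ Z^6.

∂_1: C_1 → C_0 is given by ∂[p,q] = [q] − [p]. For instance
  ∂cd = d − c.
The resulting 5×9 matrix has rank 4, and its Smith normal form has invariant factors (1,1,1,1).

Boundary ∂_2: C_2 → C_1 acts by ∂[p,q,r] = [q,r] − [p,r] + [p,q]. For instance
  ∂abe = be − ae + ab,
  ∂ade = de − ae + ad.
The 9×6 boundary matrix has rank 5 and Smith normal form diag(1,1,1,1,1).

Reading off H_k = ker ∂_k / im ∂_{k+1}:

  H_0: rank C_0 − rank ∂_1 = 5 − 4 = 1, and the invariant factors of ∂_1 are all 1, so H_0 = Z.

(K is a triangulation of the 2-sphere S^2.)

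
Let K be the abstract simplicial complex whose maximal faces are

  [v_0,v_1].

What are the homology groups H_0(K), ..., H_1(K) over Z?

Fix the vertex order v_0 < v_1 and write every simplex with vertices in increasing order. Then dim K = 1 and the simplices of K are:

  0-simplices (2): [v_0], [v_1]
  1-simplices (1): [v_0,v_1]

so the chain groups are C_0 ≅ Z^2, C_1 ≅ Z^1.

∂_1: C_1 → C_0 sends each edge [p,q] (with p < q) to q − p. For instance
  ∂[v_0,v_1] = [v_1] − [v_0].
As a 2×1 matrix over Z this has rank 1, with invariant factors (1).

Computing H_k = (kernel of ∂_k) / (image of ∂_{k+1}):

  H_0: rank C_0 − rank ∂_1 = 2 − 1 = 1, and the invariant factors of ∂_1 are all 1, so H_0 ≅ Z.
  H_1: rank ker ∂_1 − rank ∂_2 = (1 − 1) − 0 = 0, and there is no ∂_2, so H_1 ≅ 0.

H_0 = Z,  H_1 = 0.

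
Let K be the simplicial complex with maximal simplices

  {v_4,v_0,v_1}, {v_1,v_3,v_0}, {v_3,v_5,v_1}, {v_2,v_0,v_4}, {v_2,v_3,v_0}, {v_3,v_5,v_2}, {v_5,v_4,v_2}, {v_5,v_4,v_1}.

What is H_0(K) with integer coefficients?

H_0 ≅ Z.

We work with the vertex ordering v_0 < v_1 < v_2 < v_3 < v_4 < v_5. The simplices of K, each written with vertices in increasing order, are:

  0-simplices (6): [v_0], [v_1], [v_2], [v_3], [v_4], [v_5]
  1-simplices (12): [v_0,v_1], [v_0,v_2], [v_0,v_3], [v_0,v_4], [v_1,v_3], [v_1,v_4], [v_1,v_5], [v_2,v_3], [v_2,v_4], [v_2,v_5], [v_3,v_5], [v_4,v_5]
  2-simplices (8): [v_0,v_1,v_3], [v_0,v_1,v_4], [v_0,v_2,v_3], [v_0,v_2,v_4], [v_1,v_3,v_5], [v_1,v_4,v_5], [v_2,v_3,v_5], [v_2,v_4,v_5]

Hence C_0 ≅ Z^6, C_1 ≅ Z^12, C_2 ≅ Z^8.

The boundary map ∂_1: C_1 → C_0 sends each edge [p,q] (with p < q) to q − p.
This gives a 6×12 integer matrix of rank 5; reducing to Smith normal form yields diagonal entries (1,1,1,1,1).

Boundary ∂_2: C_2 → C_1 acts by ∂[p,q,r] = [q,r] − [p,r] + [p,q]. For instance
  ∂[v_2,v_4,v_5] = [v_4,v_5] − [v_2,v_5] + [v_2,v_4],
  ∂[v_0,v_1,v_4] = [v_1,v_4] − [v_0,v_4] + [v_0,v_1].
The 12×8 boundary matrix has rank 7 and Smith normal form diag(1,1,1,1,1,1,1).

Now H_k = ker ∂_k / im ∂_{k+1}, so:

  H_0: rank C_0 − rank ∂_1 = 6 − 5 = 1, and the invariant factors of ∂_1 are all 1, so H_0 = Z.

(K is a triangulation of the 2-sphere S^2.)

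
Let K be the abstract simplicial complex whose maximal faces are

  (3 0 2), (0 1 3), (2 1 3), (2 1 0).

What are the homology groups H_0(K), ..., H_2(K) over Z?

H_0 = Z,  H_1 = 0,  H_2 = Z.

Order the vertices as 0 < 1 < 2 < 3. Listing each simplex with vertices in this order, K has dimension 2 with simplices:

  0-simplices (4): [0], [1], [2], [3]
  1-simplices (6): [0,1], [0,2], [0,3], [1,2], [1,3], [2,3]
  2-simplices (4): [0,1,2], [0,1,3], [0,2,3], [1,2,3]

Hence C_0 ≅ Z^4, C_1 ≅ Z^6, C_2 ≅ Z^4.

∂_1: C_1 → C_0 maps an edge to its endpoints' difference, ∂[p,q] = q − p. For instance
  ∂[1,2] = [2] − [1].
The resulting 4×6 matrix has rank 3, and its Smith normal form has invariant factors (1,1,1).

The boundary map ∂_2: C_2 → C_1 sends each 2-simplex [p,q,r] to [q,r] − [p,r] + [p,q]. For instance
  ∂[1,2,3] = [2,3] − [1,3] + [1,2],
  ∂[0,1,2] = [1,2] − [0,2] + [0,1].
The 6×4 boundary matrix has rank 3 and Smith normal form diag(1,1,1).

Computing H_k = (kernel of ∂_k) / (image of ∂_{k+1}):

  H_0: rank C_0 − rank ∂_1 = 4 − 3 = 1, and the invariant factors of ∂_1 are all 1, so H_0 ≅ Z.
  H_1: rank ker ∂_1 − rank ∂_2 = (6 − 3) − 3 = 0, and the invariant factors of ∂_2 are all 1, so H_1 ≅ 0.
  H_2: rank ker ∂_2 − rank ∂_3 = (4 − 3) − 0 = 1, and there is no ∂_3, so H_2 ≅ Z.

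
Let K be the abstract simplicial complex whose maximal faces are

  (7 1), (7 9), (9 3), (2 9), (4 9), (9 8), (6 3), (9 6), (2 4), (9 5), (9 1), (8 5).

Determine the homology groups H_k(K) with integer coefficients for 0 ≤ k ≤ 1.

We work with the vertex ordering 1 < 2 < 3 < 4 < 5 < 6 < 7 < 8 < 9. The simplices of K, each written with vertices in increasing order, are:

  0-simplices (9): [1], [2], [3], [4], [5], [6], [7], [8], [9]
  1-simplices (12): [1,7], [1,9], [2,4], [2,9], [3,6], [3,9], [4,9], [5,8], [5,9], [6,9], [7,9], [8,9]

giving chain groups C_0 ≅ Z^9, C_1 ≅ Z^12.

∂_1: C_1 → C_0 maps an edge to its endpoints' difference, ∂[p,q] = q − p.
This gives a 9×12 integer matrix of rank 8; reducing to Smith normal form yields diagonal entries (1,1,1,1,1,1,1,1).

Computing H_k = (kernel of ∂_k) / (image of ∂_{k+1}):

  H_0: rank C_0 − rank ∂_1 = 9 − 8 = 1, and the invariant factors of ∂_1 are all 1, so H_0 = Z.
  H_1: rank ker ∂_1 − rank ∂_2 = (12 − 8) − 0 = 4, and there is no ∂_2, so H_1 = Z^4.

As a check, the Euler characteristic is 9 − 12 = -3, which agrees with 1 − 4 = -3.
(K is a triangulation of a wedge of 4 circles.)

H_0 ≅ Z,  H_1 ≅ Z^4.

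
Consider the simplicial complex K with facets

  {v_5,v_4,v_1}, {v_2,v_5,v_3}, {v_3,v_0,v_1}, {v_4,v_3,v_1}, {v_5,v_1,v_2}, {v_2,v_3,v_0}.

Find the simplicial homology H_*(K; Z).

H_0 = Z,  H_1 = Z,  H_2 = 0.

K has 6 vertices, 12 edges, 6 triangles.
rank ∂_0 = 0, rank ∂_1 = 5 ⇒ b_0 = 6 − 0 − 5 = 1; all invariant factors of ∂_1 are 1 so no torsion. So H_0 ≅ Z.
rank ∂_1 = 5, rank ∂_2 = 6 ⇒ b_1 = 12 − 5 − 6 = 1; all invariant factors of ∂_2 are 1 so no torsion. So H_1 ≅ Z.
rank ∂_2 = 6, rank ∂_3 = 0 ⇒ b_2 = 6 − 6 − 0 = 0. So H_2 ≅ 0.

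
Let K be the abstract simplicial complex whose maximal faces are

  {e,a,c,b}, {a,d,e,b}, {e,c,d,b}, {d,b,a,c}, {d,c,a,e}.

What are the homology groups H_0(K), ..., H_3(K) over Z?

H_0 ≅ Z,  H_1 = 0,  H_2 = 0,  H_3 ≅ Z.

Order the vertices as a < b < c < d < e. Listing each simplex with vertices in this order, K has dimension 3 with simplices:

  0-simplices (5): a, b, c, d, e
  1-simplices (10): ab, ac, ad, ae, bc, bd, be, cd, ce, de
  2-simplices (10): abc, abd, abe, acd, ace, ade, bcd, bce, bde, cde
  3-simplices (5): abcd, abce, abde, acde, bcde

Hence C_0 ≅ Z^5, C_1 ≅ Z^10, C_2 ≅ Z^10, C_3 ≅ Z^5.

∂_1: C_1 → C_0 is given by ∂[p,q] = [q] − [p].
As a 5×10 matrix over Z this has rank 4, with invariant factors (1,1,1,1).

∂_2: C_2 → C_1 maps a triangle to the signed sum of its edges. For instance
  ∂bcd = cd − bd + bc,
  ∂cde = de − ce + cd.
The resulting 10×10 matrix has rank 6, and its Smith normal form has invariant factors (1,1,1,1,1,1).

The boundary map ∂_3: C_3 → C_2 sends each 3-simplex σ to the alternating sum Σ_i (−1)^i (σ with its i-th vertex removed). For instance
  ∂abde = bde − ade + abe − abd,
  ∂abce = bce − ace + abe − abc.
The 10×5 boundary matrix has rank 4 and Smith normal form diag(1,1,1,1).

Now H_k = ker ∂_k / im ∂_{k+1}, so:

  H_0: rank C_0 − rank ∂_1 = 5 − 4 = 1, and the invariant factors of ∂_1 are all 1, so H_0 = Z.
  H_1: rank ker ∂_1 − rank ∂_2 = (10 − 4) − 6 = 0, and the invariant factors of ∂_2 are all 1, so H_1 = 0.
  H_2: rank ker ∂_2 − rank ∂_3 = (10 − 6) − 4 = 0, and the invariant factors of ∂_3 are all 1, so H_2 = 0.
  H_3: rank ker ∂_3 − rank ∂_4 = (5 − 4) − 0 = 1, and there is no ∂_4, so H_3 = Z.

As a check, the Euler characteristic is 5 − 10 + 10 − 5 = 0, which agrees with 1 − 0 + 0 − 1 = 0.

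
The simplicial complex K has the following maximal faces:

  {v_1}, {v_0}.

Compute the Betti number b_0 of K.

We work with the vertex ordering v_0 < v_1. The simplices of K, each written with vertices in increasing order, are:

  0-simplices (2): [v_0], [v_1]

so the chain groups are C_0 ≅ Z^2.

Now H_k = ker ∂_k / im ∂_{k+1}, so:

  H_0: rank C_0 − rank ∂_1 = 2 − 0 = 2, and there is no ∂_1, so H_0 = Z^2.

Hence the Betti numbers are b_0 = 2.

b_0 = 2.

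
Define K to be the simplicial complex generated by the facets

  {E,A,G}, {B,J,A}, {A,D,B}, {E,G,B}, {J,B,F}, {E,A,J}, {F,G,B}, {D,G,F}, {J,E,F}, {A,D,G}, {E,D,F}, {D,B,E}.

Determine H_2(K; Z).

We work with the vertex ordering A < B < D < E < F < G < J. The simplices of K, each written with vertices in increasing order, are:

  0-simplices (7): A, B, D, E, F, G, J
  1-simplices (18): AB, AD, AE, AG, AJ, BD, BE, BF, BG, BJ, DE, DF, DG, EF, EG, EJ, FG, FJ
  2-simplices (12): ABD, ABJ, ADG, AEG, AEJ, BDE, BEG, BFG, BFJ, DEF, DFG, EFJ

Hence C_0 ≅ Z^7, C_1 ≅ Z^18, C_2 ≅ Z^12.

Boundary ∂_1: C_1 → C_0 sends each edge [p,q] (with p < q) to q − p. For instance
  ∂BF = F − B.
The resulting 7×18 matrix has rank 6, and its Smith normal form has invariant factors (1,1,1,1,1,1).

∂_2: C_2 → C_1 sends each 2-simplex [p,q,r] to [q,r] − [p,r] + [p,q]. For instance
  ∂BEG = EG − BG + BE,
  ∂ADG = DG − AG + AD.
The 18×12 boundary matrix has rank 12 and Smith normal form diag(1,1,1,1,1,1,1,1,1,1,1,2).

Reading off H_k = ker ∂_k / im ∂_{k+1}:

  H_2: rank ker ∂_2 − rank ∂_3 = (12 − 12) − 0 = 0, and there is no ∂_3, so H_2 ≅ 0.

H_2 = 0.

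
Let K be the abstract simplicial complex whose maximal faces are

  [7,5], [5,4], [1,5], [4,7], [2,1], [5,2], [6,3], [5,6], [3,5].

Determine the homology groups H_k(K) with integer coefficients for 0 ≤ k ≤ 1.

We work with the vertex ordering 1 < 2 < 3 < 4 < 5 < 6 < 7. The simplices of K, each written with vertices in increasing order, are:

  0-simplices (7): [1], [2], [3], [4], [5], [6], [7]
  1-simplices (9): [1,2], [1,5], [2,5], [3,5], [3,6], [4,5], [4,7], [5,6], [5,7]

Hence C_0 ≅ Z^7, C_1 ≅ Z^9.

Boundary ∂_1: C_1 → C_0 is given by ∂[p,q] = [q] − [p].
The resulting 7×9 matrix has rank 6, and its Smith normal form has invariant factors (1,1,1,1,1,1).

Reading off H_k = ker ∂_k / im ∂_{k+1}:

  H_0: rank C_0 − rank ∂_1 = 7 − 6 = 1, and the invariant factors of ∂_1 are all 1, so H_0 = Z.
  H_1: rank ker ∂_1 − rank ∂_2 = (9 − 6) − 0 = 3, and there is no ∂_2, so H_1 = Z^3.

As a check, the Euler characteristic is 7 − 9 = -2, which agrees with 1 − 3 = -2.

H_0 = Z,  H_1 = Z^3.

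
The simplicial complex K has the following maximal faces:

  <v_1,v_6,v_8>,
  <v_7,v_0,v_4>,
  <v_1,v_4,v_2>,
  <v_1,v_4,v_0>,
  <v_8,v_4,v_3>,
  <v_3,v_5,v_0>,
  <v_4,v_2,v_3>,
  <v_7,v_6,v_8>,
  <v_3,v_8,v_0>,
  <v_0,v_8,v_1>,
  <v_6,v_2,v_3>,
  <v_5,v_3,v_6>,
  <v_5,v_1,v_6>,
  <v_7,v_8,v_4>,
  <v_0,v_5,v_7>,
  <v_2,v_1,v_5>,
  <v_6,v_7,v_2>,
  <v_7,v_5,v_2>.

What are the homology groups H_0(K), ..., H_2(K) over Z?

H_0 = Z,  H_1 = Z × Z/2,  H_2 = 0.

Fix the vertex order v_0 < v_1 < v_2 < v_3 < v_4 < v_5 < v_6 < v_7 < v_8 and write every simplex with vertices in increasing order. Then dim K = 2 and the simplices of K are:

  0-simplices (9): [v_0], [v_1], [v_2], [v_3], [v_4], [v_5], [v_6], [v_7], [v_8]
  1-simplices (27): (27 of them)
  2-simplices (18): (18 of them)

Hence C_0 ≅ Z^9, C_1 ≅ Z^27, C_2 ≅ Z^18.

The boundary map ∂_1: C_1 → C_0 sends each edge [p,q] (with p < q) to q − p.
As a 9×27 matrix over Z this has rank 8, with invariant factors (1,1,1,1,1,1,1,1).

The boundary map ∂_2: C_2 → C_1 maps a triangle to the signed sum of its edges. For instance
  ∂[v_1,v_6,v_8] = [v_6,v_8] − [v_1,v_8] + [v_1,v_6],
  ∂[v_1,v_5,v_6] = [v_5,v_6] − [v_1,v_6] + [v_1,v_5].
As a 27×18 matrix over Z this has rank 18, with invariant factors (1,1,1,1,1,1,1,1,1,1,1,1,1,1,1,1,1,2).

Computing H_k = (kernel of ∂_k) / (image of ∂_{k+1}):

  H_0: rank C_0 − rank ∂_1 = 9 − 8 = 1, and the invariant factors of ∂_1 are all 1, so H_0 = Z.
  H_1: rank ker ∂_1 − rank ∂_2 = (27 − 8) − 18 = 1, and ∂_2 has invariant factor 2 > 1, so H_1 = Z × Z/2.
  H_2: rank ker ∂_2 − rank ∂_3 = (18 − 18) − 0 = 0, and there is no ∂_3, so H_2 = 0.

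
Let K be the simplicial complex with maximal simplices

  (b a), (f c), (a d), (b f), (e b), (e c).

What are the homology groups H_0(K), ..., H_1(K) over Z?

K has 6 vertices, 6 edges.
rank ∂_0 = 0, rank ∂_1 = 5 ⇒ b_0 = 6 − 0 − 5 = 1; all invariant factors of ∂_1 are 1 so no torsion. So H_0 = Z.
rank ∂_1 = 5, rank ∂_2 = 0 ⇒ b_1 = 6 − 5 − 0 = 1. So H_1 = Z.

H_0 ≅ Z,  H_1 ≅ Z.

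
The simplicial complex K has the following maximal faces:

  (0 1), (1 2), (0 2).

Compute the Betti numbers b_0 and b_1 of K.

b_0 = 1, b_1 = 1.

K has 3 vertices, 3 edges.
rank ∂_0 = 0, rank ∂_1 = 2 ⇒ b_0 = 3 − 0 − 2 = 1; all invariant factors of ∂_1 are 1 so no torsion. So H_0 ≅ Z.
rank ∂_1 = 2, rank ∂_2 = 0 ⇒ b_1 = 3 − 2 − 0 = 1. So H_1 ≅ Z.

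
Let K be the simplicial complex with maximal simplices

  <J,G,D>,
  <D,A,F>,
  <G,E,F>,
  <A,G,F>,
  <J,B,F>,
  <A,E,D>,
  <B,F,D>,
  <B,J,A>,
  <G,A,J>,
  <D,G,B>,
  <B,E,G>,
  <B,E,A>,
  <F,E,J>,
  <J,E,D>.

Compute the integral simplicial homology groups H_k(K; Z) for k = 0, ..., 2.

Fix the vertex order A < B < D < E < F < G < J and write every simplex with vertices in increasing order. Then dim K = 2 and the simplices of K are:

  0-simplices (7): A, B, D, E, F, G, J
  1-simplices (21): AB, AD, AE, AF, AG, AJ, BD, BE, BF, BG, BJ, DE, DF, DG, DJ, EF, EG, EJ, FG, FJ, GJ
  2-simplices (14): ABE, ABJ, ADE, ADF, AFG, AGJ, BDF, BDG, BEG, BFJ, DEJ, DGJ, EFG, EFJ

giving chain groups C_0 ≅ Z^7, C_1 ≅ Z^21, C_2 ≅ Z^14.

The boundary map ∂_1: C_1 → C_0 sends each edge [p,q] (with p < q) to q − p.
This gives a 7×21 integer matrix of rank 6; reducing to Smith normal form yields diagonal entries (1,1,1,1,1,1).

∂_2: C_2 → C_1 sends each 2-simplex [p,q,r] to [q,r] − [p,r] + [p,q]. For instance
  ∂BFJ = FJ − BJ + BF,
  ∂ABE = BE − AE + AB.
This gives a 21×14 integer matrix of rank 13; reducing to Smith normal form yields diagonal entries (1,1,1,1,1,1,1,1,1,1,1,1,1).

Now H_k = ker ∂_k / im ∂_{k+1}, so:

  H_0: rank C_0 − rank ∂_1 = 7 − 6 = 1, and the invariant factors of ∂_1 are all 1, so H_0 ≅ Z.
  H_1: rank ker ∂_1 − rank ∂_2 = (21 − 6) − 13 = 2, and the invariant factors of ∂_2 are all 1, so H_1 ≅ Z^2.
  H_2: rank ker ∂_2 − rank ∂_3 = (14 − 13) − 0 = 1, and there is no ∂_3, so H_2 ≅ Z.

H_0 ≅ Z,  H_1 ≅ Z^2,  H_2 ≅ Z.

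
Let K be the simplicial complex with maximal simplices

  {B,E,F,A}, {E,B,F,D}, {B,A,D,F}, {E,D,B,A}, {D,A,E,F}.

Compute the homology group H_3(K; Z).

H_3 ≅ Z.

Fix the vertex order A < B < D < E < F and write every simplex with vertices in increasing order. Then dim K = 3 and the simplices of K are:

  0-simplices (5): A, B, D, E, F
  1-simplices (10): AB, AD, AE, AF, BD, BE, BF, DE, DF, EF
  2-simplices (10): ABD, ABE, ABF, ADE, ADF, AEF, BDE, BDF, BEF, DEF
  3-simplices (5): ABDE, ABDF, ABEF, ADEF, BDEF

Hence C_0 ≅ Z^5, C_1 ≅ Z^10, C_2 ≅ Z^10, C_3 ≅ Z^5.

Boundary ∂_1: C_1 → C_0 is given by ∂[p,q] = [q] − [p]. For instance
  ∂BE = E − B.
As a 5×10 matrix over Z this has rank 4, with invariant factors (1,1,1,1).

Boundary ∂_2: C_2 → C_1 maps a triangle to the signed sum of its edges. For instance
  ∂BEF = EF − BF + BE,
  ∂AEF = EF − AF + AE.
The 10×10 boundary matrix has rank 6 and Smith normal form diag(1,1,1,1,1,1).

∂_3: C_3 → C_2 sends each 3-simplex σ to the alternating sum Σ_i (−1)^i (σ with its i-th vertex removed). For instance
  ∂ABDF = BDF − ADF + ABF − ABD,
  ∂ABEF = BEF − AEF + ABF − ABE.
This gives a 10×5 integer matrix of rank 4; reducing to Smith normal form yields diagonal entries (1,1,1,1).

Now H_k = ker ∂_k / im ∂_{k+1}, so:

  H_3: rank ker ∂_3 − rank ∂_4 = (5 − 4) − 0 = 1, and there is no ∂_4, so H_3 ≅ Z.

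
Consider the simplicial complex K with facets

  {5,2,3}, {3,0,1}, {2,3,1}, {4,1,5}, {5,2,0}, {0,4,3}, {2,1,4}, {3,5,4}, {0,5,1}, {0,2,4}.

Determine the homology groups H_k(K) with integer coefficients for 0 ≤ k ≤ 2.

We work with the vertex ordering 0 < 1 < 2 < 3 < 4 < 5. The simplices of K, each written with vertices in increasing order, are:

  0-simplices (6): [0], [1], [2], [3], [4], [5]
  1-simplices (15): [0,1], [0,2], [0,3], [0,4], [0,5], [1,2], [1,3], [1,4], [1,5], [2,3], [2,4], [2,5], [3,4], [3,5], [4,5]
  2-simplices (10): [0,1,3], [0,1,5], [0,2,4], [0,2,5], [0,3,4], [1,2,3], [1,2,4], [1,4,5], [2,3,5], [3,4,5]

giving chain groups C_0 ≅ Z^6, C_1 ≅ Z^15, C_2 ≅ Z^10.

Boundary ∂_1: C_1 → C_0 maps an edge to its endpoints' difference, ∂[p,q] = q − p.
As a 6×15 matrix over Z this has rank 5, with invariant factors (1,1,1,1,1).

The boundary map ∂_2: C_2 → C_1 sends each 2-simplex [p,q,r] to [q,r] − [p,r] + [p,q]. For instance
  ∂[0,3,4] = [3,4] − [0,4] + [0,3],
  ∂[1,4,5] = [4,5] − [1,5] + [1,4].
This gives a 15×10 integer matrix of rank 10; reducing to Smith normal form yields diagonal entries (1,1,1,1,1,1,1,1,1,2).

Reading off H_k = ker ∂_k / im ∂_{k+1}:

  H_0: rank C_0 − rank ∂_1 = 6 − 5 = 1, and the invariant factors of ∂_1 are all 1, so H_0 = Z.
  H_1: rank ker ∂_1 − rank ∂_2 = (15 − 5) − 10 = 0, and ∂_2 has invariant factor 2 > 1, so H_1 = Z/2Z.
  H_2: rank ker ∂_2 − rank ∂_3 = (10 − 10) − 0 = 0, and there is no ∂_3, so H_2 = 0.

H_0 = Z,  H_1 = Z/2Z,  H_2 = 0.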